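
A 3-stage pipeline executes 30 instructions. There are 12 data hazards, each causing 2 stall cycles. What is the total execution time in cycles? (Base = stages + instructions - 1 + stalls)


Base cycles = 3 + 30 - 1 = 32
Total stalls = 12 * 2 = 24
Total = 32 + 24 = 56

56


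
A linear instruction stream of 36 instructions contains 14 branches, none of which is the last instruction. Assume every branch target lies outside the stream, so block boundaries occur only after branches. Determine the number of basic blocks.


With no in-sequence branch targets, the leaders are the first instruction plus the instruction after each branch.
Number of basic blocks = branches + 1
= 14 + 1 = 15

15


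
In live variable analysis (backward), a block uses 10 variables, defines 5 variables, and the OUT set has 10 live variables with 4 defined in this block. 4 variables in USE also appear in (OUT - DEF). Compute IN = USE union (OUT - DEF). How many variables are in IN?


OUT - DEF: 10 - 4 = 6
|IN| = |USE| + |OUT - DEF| - |USE ∩ (OUT - DEF)| = 10 + 6 - 4 = 12

12


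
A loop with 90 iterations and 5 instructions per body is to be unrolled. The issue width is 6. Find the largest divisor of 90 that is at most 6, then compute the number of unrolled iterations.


Largest divisor of 90 <= 6 is 6
New iterations = 90 / 6 = 15

15


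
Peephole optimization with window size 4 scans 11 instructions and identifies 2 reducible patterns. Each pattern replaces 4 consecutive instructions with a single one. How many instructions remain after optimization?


Each match removes 3 instructions.
Total removed = 2 * 3 = 6
Remaining = 11 - 6 = 5

5


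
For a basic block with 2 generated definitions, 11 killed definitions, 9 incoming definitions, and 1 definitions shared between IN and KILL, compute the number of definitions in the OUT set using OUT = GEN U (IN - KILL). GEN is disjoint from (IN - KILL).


IN - KILL: 9 - 1 = 8 surviving definitions
OUT = GEN + surviving = 2 + 8 = 10

10


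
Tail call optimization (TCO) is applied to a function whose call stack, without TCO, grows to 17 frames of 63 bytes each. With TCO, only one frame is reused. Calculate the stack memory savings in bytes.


Without TCO: 17 * 63 = 1071 bytes
With TCO: reuse 1 frame = 63 bytes
Savings = 1071 - 63 = 1008

1008


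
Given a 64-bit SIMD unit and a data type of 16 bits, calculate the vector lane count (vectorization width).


Width = SIMD bits / data type bits
= 64 / 16 = 4

4


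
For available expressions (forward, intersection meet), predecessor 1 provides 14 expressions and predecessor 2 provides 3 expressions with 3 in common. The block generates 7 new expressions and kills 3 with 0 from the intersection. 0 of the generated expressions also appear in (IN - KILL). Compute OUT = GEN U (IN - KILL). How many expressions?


IN = intersection of predecessors = 3
IN - KILL = 3 - 0 = 3
|OUT| = |GEN| + |IN - KILL| - |GEN ∩ (IN - KILL)| = 7 + 3 - 0 = 10

10


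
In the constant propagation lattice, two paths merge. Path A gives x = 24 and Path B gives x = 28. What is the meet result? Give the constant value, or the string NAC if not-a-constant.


Meet operation: if both paths give the same constant, result is that constant; if they differ, result is NAC (not-a-constant).
Path A: 24, Path B: 28 -> differ
Result: not-a-constant -> NAC

NAC


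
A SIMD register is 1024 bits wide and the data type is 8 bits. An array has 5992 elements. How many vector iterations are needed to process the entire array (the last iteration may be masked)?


Width = 1024 / 8 = 128 elements per vector op
Iterations = ceil(5992 / 128) = 47

47


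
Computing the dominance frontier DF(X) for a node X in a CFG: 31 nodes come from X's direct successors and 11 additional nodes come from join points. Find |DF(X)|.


DF(X) = direct successor contributions + join point contributions
= 31 + 11 = 42

42


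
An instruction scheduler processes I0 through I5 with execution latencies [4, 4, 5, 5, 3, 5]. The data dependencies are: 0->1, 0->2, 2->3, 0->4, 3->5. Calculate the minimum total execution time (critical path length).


Compute longest path through dependency graph: dist(Ik) = max over predecessors of dist + latency(Ik).
dist(I0) = latency 4 = 4
dist(I1) = dist(I0) + 4 = 4 + 4 = 8
dist(I2) = dist(I0) + 5 = 4 + 5 = 9
dist(I3) = dist(I2) + 5 = 9 + 5 = 14
dist(I4) = dist(I0) + 3 = 4 + 3 = 7
dist(I5) = dist(I3) + 5 = 14 + 5 = 19
Critical path = max dist = 19

19


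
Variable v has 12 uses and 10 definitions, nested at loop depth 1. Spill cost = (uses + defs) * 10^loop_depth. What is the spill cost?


uses + defs = 12 + 10 = 22
10^1 = 10
Spill cost = 22 * 10 = 220

220


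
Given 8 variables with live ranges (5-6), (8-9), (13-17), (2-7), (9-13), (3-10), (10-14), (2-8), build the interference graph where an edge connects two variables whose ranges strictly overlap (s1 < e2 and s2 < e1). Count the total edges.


Check all pairs for overlapping intervals.
Two intervals (s1,e1) and (s2,e2) overlap if s1 < e2 and s2 < e1.
v0 (5-6) vs v1..v7: overlaps v3, v5, v7 -> 3
v1 (8-9) vs v2..v7: overlaps v5 -> 1
v2 (13-17) vs v3..v7: overlaps v6 -> 1
v3 (2-7) vs v4..v7: overlaps v5, v7 -> 2
v4 (9-13) vs v5..v7: overlaps v5, v6 -> 2
v5 (3-10) vs v6..v7: overlaps v7 -> 1
v6 (10-14) vs v7: overlaps none -> 0
Total overlapping pairs = 3 + 1 + 1 + 2 + 2 + 1 + 0 = 10

10


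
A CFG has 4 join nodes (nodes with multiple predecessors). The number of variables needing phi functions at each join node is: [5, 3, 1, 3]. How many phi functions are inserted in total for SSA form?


Total phi functions = sum of phi functions at each join node
= 5 + 3 + 1 + 3 = 12

12


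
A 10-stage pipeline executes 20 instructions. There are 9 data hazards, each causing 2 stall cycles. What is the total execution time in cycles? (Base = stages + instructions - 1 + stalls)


Base cycles = 10 + 20 - 1 = 29
Total stalls = 9 * 2 = 18
Total = 29 + 18 = 47

47


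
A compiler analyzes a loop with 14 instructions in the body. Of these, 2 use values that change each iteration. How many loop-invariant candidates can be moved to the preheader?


Invariant candidates = total - loop-dependent
= 14 - 2 = 12

12


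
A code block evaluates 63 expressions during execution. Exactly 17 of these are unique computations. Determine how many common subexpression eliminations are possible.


CSE count = total expressions - unique expressions
= 63 - 17 = 46

46


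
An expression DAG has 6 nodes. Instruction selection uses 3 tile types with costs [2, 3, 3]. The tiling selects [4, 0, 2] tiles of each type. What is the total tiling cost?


Total cost = sum(count_i * cost_i)
= 4*2 + 0*3 + 2*3
= 14

14


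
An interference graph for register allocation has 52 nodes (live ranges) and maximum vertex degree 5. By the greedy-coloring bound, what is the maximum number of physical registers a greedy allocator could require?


Greedy coloring never needs more than (max_degree + 1) colors: when coloring a vertex, at most max_degree neighbors are already colored.
Upper bound = 5 + 1 = 6

6


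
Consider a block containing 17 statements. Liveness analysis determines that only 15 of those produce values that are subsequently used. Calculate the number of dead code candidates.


Dead code = total statements - live definitions
= 17 - 15 = 2

2


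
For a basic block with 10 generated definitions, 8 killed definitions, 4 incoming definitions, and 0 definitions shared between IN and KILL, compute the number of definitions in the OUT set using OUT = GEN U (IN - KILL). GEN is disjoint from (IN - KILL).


IN - KILL: 4 - 0 = 4 surviving definitions
OUT = GEN + surviving = 10 + 4 = 14

14


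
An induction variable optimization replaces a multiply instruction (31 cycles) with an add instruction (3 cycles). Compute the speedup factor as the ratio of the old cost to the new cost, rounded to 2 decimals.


Ratio = mult_cost / add_cost = 31 / 3 = 10.33

10.33


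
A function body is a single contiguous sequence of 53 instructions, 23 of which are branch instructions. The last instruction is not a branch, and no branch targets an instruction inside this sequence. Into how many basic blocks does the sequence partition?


With no in-sequence branch targets, the leaders are the first instruction plus the instruction after each branch.
Number of basic blocks = branches + 1
= 23 + 1 = 24

24


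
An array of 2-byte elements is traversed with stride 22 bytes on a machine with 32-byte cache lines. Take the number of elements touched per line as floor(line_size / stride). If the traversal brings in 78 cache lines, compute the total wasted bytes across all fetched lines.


Elements per line = floor(32 / 22) = 1
Bytes used per line = 1 * 2 = 2
Wasted per line = 32 - 2 = 30
Total wasted = 30 * 78 = 2340

2340


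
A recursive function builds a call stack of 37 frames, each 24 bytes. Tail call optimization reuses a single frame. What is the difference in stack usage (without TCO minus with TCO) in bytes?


Without TCO: 37 * 24 = 888 bytes
With TCO: reuse 1 frame = 24 bytes
Savings = 888 - 24 = 864

864


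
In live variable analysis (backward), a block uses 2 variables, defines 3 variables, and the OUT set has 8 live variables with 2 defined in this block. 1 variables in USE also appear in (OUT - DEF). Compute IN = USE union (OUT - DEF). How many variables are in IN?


OUT - DEF: 8 - 2 = 6
|IN| = |USE| + |OUT - DEF| - |USE ∩ (OUT - DEF)| = 2 + 6 - 1 = 7

7


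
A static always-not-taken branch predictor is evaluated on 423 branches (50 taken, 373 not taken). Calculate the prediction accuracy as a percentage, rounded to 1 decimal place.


Predictor: always-not-taken
Correct predictions = 373
Accuracy = 373 / 423 * 100 = 88.2%

88.2


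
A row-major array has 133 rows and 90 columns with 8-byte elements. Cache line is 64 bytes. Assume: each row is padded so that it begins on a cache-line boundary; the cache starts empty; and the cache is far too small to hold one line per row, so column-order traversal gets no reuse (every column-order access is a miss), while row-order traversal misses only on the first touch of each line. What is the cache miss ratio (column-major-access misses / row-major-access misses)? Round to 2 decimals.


Each row occupies 90 * 8 = 720 bytes and starts on a line boundary, so it spans ceil(720 / 64) = 12 cache lines.
Row-major traversal misses (one per line touched): 133 * ceil(90 * 8 / 64) = 1596
Column-major traversal misses (no reuse, every access misses): 133 * 90 = 11970
Ratio = 11970 / 1596 = 7.5

7.5


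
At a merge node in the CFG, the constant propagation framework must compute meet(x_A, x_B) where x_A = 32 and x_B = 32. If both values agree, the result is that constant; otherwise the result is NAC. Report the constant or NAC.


Meet operation: if both paths give the same constant, result is that constant; if they differ, result is NAC (not-a-constant).
Path A: 32, Path B: 32 -> equal
Result: constant -> 32

32


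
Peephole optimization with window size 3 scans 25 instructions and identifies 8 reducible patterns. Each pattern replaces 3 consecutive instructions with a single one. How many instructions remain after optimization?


Each match removes 2 instructions.
Total removed = 8 * 2 = 16
Remaining = 25 - 16 = 9

9


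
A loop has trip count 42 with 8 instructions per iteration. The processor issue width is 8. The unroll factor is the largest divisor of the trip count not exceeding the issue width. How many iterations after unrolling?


Largest divisor of 42 <= 8 is 7
New iterations = 42 / 7 = 6

6


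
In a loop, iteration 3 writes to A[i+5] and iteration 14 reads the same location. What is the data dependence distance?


Distance = read iteration - write iteration
= 14 - 3 = 11

11


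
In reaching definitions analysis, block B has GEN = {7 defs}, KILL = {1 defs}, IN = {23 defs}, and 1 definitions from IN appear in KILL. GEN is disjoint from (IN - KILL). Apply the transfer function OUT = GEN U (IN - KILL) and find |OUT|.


IN - KILL: 23 - 1 = 22 surviving definitions
OUT = GEN + surviving = 7 + 22 = 29

29


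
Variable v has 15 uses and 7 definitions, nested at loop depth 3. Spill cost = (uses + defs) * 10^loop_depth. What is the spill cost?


uses + defs = 15 + 7 = 22
10^3 = 1000
Spill cost = 22 * 1000 = 22000

22000


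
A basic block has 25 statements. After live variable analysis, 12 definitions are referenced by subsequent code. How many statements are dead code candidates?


Dead code = total statements - live definitions
= 25 - 12 = 13

13


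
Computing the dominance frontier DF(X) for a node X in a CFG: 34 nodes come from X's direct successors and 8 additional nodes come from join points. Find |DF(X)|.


DF(X) = direct successor contributions + join point contributions
= 34 + 8 = 42

42


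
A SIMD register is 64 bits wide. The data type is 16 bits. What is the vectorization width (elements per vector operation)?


Width = SIMD bits / data type bits
= 64 / 16 = 4

4


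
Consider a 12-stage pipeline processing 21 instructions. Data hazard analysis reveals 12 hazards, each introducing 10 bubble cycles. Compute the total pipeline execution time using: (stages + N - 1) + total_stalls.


Base cycles = 12 + 21 - 1 = 32
Total stalls = 12 * 10 = 120
Total = 32 + 120 = 152

152


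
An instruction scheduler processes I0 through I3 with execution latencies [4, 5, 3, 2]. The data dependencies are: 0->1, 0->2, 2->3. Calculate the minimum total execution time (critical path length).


Compute longest path through dependency graph: dist(Ik) = max over predecessors of dist + latency(Ik).
dist(I0) = latency 4 = 4
dist(I1) = dist(I0) + 5 = 4 + 5 = 9
dist(I2) = dist(I0) + 3 = 4 + 3 = 7
dist(I3) = dist(I2) + 2 = 7 + 2 = 9
Critical path = max dist = 9

9


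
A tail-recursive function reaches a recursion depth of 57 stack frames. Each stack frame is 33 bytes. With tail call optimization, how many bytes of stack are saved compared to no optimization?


Without TCO: 57 * 33 = 1881 bytes
With TCO: reuse 1 frame = 33 bytes
Savings = 1881 - 33 = 1848

1848


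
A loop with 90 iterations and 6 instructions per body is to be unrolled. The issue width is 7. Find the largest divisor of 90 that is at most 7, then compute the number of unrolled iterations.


Largest divisor of 90 <= 7 is 6
New iterations = 90 / 6 = 15

15


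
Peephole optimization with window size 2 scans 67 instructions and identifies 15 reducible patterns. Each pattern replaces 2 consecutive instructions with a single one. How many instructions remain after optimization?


Each match removes 1 instructions.
Total removed = 15 * 1 = 15
Remaining = 67 - 15 = 52

52


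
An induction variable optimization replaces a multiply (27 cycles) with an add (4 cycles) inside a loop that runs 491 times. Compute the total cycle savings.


Per-iteration saving = 27 - 4 = 23
Total saved = 491 * 23 = 11293

11293


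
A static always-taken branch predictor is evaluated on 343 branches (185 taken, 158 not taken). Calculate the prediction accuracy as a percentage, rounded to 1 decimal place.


Predictor: always-taken
Correct predictions = 185
Accuracy = 185 / 343 * 100 = 53.9%

53.9


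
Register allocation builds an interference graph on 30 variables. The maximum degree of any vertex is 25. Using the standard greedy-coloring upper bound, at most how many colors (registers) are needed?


Greedy coloring never needs more than (max_degree + 1) colors: when coloring a vertex, at most max_degree neighbors are already colored.
Upper bound = 25 + 1 = 26

26


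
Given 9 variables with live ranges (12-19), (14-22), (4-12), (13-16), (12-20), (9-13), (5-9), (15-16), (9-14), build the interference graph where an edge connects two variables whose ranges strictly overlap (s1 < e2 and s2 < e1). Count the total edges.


Check all pairs for overlapping intervals.
Two intervals (s1,e1) and (s2,e2) overlap if s1 < e2 and s2 < e1.
v0 (12-19) vs v1..v8: overlaps v1, v3, v4, v5, v7, v8 -> 6
v1 (14-22) vs v2..v8: overlaps v3, v4, v7 -> 3
v2 (4-12) vs v3..v8: overlaps v5, v6, v8 -> 3
v3 (13-16) vs v4..v8: overlaps v4, v7, v8 -> 3
v4 (12-20) vs v5..v8: overlaps v5, v7, v8 -> 3
v5 (9-13) vs v6..v8: overlaps v8 -> 1
v6 (5-9) vs v7..v8: overlaps none -> 0
v7 (15-16) vs v8: overlaps none -> 0
Total overlapping pairs = 6 + 3 + 3 + 3 + 3 + 1 + 0 + 0 = 19

19


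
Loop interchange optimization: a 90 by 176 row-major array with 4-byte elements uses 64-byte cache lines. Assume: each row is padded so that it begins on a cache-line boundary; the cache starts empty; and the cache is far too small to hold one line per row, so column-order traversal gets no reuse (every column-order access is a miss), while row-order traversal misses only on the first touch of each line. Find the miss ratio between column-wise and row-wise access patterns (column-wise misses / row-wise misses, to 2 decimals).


Each row occupies 176 * 4 = 704 bytes and starts on a line boundary, so it spans ceil(704 / 64) = 11 cache lines.
Row-major traversal misses (one per line touched): 90 * ceil(176 * 4 / 64) = 990
Column-major traversal misses (no reuse, every access misses): 90 * 176 = 15840
Ratio = 15840 / 990 = 16.0

16.0


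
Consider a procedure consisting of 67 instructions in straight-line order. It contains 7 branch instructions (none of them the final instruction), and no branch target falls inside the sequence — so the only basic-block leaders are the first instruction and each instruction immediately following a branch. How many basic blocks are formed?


With no in-sequence branch targets, the leaders are the first instruction plus the instruction after each branch.
Number of basic blocks = branches + 1
= 7 + 1 = 8

8


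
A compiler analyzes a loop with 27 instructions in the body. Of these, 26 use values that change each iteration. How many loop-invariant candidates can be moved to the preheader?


Invariant candidates = total - loop-dependent
= 27 - 26 = 1

1


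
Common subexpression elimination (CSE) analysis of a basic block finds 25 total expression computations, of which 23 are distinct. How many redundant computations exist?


CSE count = total expressions - unique expressions
= 25 - 23 = 2

2


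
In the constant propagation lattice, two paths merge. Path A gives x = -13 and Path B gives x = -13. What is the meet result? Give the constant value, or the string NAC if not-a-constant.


Meet operation: if both paths give the same constant, result is that constant; if they differ, result is NAC (not-a-constant).
Path A: -13, Path B: -13 -> equal
Result: constant -> -13

-13


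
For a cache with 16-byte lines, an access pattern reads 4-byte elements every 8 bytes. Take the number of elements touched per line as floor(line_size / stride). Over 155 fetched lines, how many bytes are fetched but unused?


Elements per line = floor(16 / 8) = 2
Bytes used per line = 2 * 4 = 8
Wasted per line = 16 - 8 = 8
Total wasted = 8 * 155 = 1240

1240


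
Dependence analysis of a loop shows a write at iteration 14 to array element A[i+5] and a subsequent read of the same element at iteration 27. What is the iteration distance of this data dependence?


Distance = read iteration - write iteration
= 27 - 14 = 13

13


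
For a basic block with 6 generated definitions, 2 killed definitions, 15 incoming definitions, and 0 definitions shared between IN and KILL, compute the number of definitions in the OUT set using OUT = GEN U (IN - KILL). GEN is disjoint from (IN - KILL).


IN - KILL: 15 - 0 = 15 surviving definitions
OUT = GEN + surviving = 6 + 15 = 21

21


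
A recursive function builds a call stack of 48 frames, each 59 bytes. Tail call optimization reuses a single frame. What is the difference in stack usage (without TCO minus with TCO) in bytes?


Without TCO: 48 * 59 = 2832 bytes
With TCO: reuse 1 frame = 59 bytes
Savings = 2832 - 59 = 2773

2773


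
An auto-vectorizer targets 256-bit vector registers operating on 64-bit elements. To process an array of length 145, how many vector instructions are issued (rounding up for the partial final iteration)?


Width = 256 / 64 = 4 elements per vector op
Iterations = ceil(145 / 4) = 37

37


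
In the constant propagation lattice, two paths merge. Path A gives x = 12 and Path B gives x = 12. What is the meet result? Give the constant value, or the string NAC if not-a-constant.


Meet operation: if both paths give the same constant, result is that constant; if they differ, result is NAC (not-a-constant).
Path A: 12, Path B: 12 -> equal
Result: constant -> 12

12


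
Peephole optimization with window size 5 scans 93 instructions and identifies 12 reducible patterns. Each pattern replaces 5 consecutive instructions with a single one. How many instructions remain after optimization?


Each match removes 4 instructions.
Total removed = 12 * 4 = 48
Remaining = 93 - 48 = 45

45


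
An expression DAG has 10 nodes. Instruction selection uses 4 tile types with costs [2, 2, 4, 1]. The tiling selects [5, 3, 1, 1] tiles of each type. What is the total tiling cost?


Total cost = sum(count_i * cost_i)
= 5*2 + 3*2 + 1*4 + 1*1
= 21

21


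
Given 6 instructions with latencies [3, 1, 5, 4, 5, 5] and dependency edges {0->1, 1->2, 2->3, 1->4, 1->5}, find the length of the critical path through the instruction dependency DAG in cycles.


Compute longest path through dependency graph: dist(Ik) = max over predecessors of dist + latency(Ik).
dist(I0) = latency 3 = 3
dist(I1) = dist(I0) + 1 = 3 + 1 = 4
dist(I2) = dist(I1) + 5 = 4 + 5 = 9
dist(I3) = dist(I2) + 4 = 9 + 4 = 13
dist(I4) = dist(I1) + 5 = 4 + 5 = 9
dist(I5) = dist(I1) + 5 = 4 + 5 = 9
Critical path = max dist = 13

13


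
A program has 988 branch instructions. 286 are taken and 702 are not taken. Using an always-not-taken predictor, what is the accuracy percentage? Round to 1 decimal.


Predictor: always-not-taken
Correct predictions = 702
Accuracy = 702 / 988 * 100 = 71.1%

71.1


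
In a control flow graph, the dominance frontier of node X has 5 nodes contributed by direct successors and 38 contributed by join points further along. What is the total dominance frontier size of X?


DF(X) = direct successor contributions + join point contributions
= 5 + 38 = 43

43


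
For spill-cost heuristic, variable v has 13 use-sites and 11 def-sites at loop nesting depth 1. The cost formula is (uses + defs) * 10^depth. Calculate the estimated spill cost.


uses + defs = 13 + 11 = 24
10^1 = 10
Spill cost = 24 * 10 = 240

240


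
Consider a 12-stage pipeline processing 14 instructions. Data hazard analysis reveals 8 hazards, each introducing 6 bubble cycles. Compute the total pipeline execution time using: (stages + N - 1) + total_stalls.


Base cycles = 12 + 14 - 1 = 25
Total stalls = 8 * 6 = 48
Total = 25 + 48 = 73

73


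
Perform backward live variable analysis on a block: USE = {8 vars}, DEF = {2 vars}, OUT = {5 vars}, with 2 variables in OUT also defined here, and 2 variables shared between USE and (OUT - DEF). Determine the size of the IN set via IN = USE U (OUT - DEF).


OUT - DEF: 5 - 2 = 3
|IN| = |USE| + |OUT - DEF| - |USE ∩ (OUT - DEF)| = 8 + 3 - 2 = 9

9


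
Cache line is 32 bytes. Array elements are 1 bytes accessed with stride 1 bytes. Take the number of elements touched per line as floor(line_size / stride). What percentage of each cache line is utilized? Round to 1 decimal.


Elements per cache line = floor(32 / 1) = 32
Bytes used = 32 * 1 = 32
Utilization = 32 / 32 * 100 = 100.0%

100.0


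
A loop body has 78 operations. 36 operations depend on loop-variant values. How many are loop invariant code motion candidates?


Invariant candidates = total - loop-dependent
= 78 - 36 = 42

42


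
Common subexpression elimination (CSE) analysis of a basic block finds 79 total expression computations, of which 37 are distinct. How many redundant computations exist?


CSE count = total expressions - unique expressions
= 79 - 37 = 42

42


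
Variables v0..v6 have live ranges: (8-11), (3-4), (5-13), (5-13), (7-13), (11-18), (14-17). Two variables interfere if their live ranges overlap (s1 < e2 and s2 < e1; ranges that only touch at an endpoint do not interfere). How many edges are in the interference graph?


Check all pairs for overlapping intervals.
Two intervals (s1,e1) and (s2,e2) overlap if s1 < e2 and s2 < e1.
v0 (8-11) vs v1..v6: overlaps v2, v3, v4 -> 3
v1 (3-4) vs v2..v6: overlaps none -> 0
v2 (5-13) vs v3..v6: overlaps v3, v4, v5 -> 3
v3 (5-13) vs v4..v6: overlaps v4, v5 -> 2
v4 (7-13) vs v5..v6: overlaps v5 -> 1
v5 (11-18) vs v6: overlaps v6 -> 1
Total overlapping pairs = 3 + 0 + 3 + 2 + 1 + 1 = 10

10


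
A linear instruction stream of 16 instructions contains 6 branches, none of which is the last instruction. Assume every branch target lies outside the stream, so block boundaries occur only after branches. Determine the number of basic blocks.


With no in-sequence branch targets, the leaders are the first instruction plus the instruction after each branch.
Number of basic blocks = branches + 1
= 6 + 1 = 7

7


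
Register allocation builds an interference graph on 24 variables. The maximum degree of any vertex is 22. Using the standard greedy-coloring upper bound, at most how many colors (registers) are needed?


Greedy coloring never needs more than (max_degree + 1) colors: when coloring a vertex, at most max_degree neighbors are already colored.
Upper bound = 22 + 1 = 23

23


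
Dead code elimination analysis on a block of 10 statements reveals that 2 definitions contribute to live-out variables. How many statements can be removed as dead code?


Dead code = total statements - live definitions
= 10 - 2 = 8

8


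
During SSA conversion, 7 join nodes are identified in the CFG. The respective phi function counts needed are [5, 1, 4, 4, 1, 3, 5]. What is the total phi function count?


Total phi functions = sum of phi functions at each join node
= 5 + 1 + 4 + 4 + 1 + 3 + 5 = 23

23


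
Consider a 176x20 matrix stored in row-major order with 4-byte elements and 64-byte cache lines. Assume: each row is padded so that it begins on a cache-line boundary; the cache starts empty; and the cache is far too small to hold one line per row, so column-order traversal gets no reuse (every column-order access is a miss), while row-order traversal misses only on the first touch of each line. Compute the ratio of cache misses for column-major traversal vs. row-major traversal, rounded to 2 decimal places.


Each row occupies 20 * 4 = 80 bytes and starts on a line boundary, so it spans ceil(80 / 64) = 2 cache lines.
Row-major traversal misses (one per line touched): 176 * ceil(20 * 4 / 64) = 352
Column-major traversal misses (no reuse, every access misses): 176 * 20 = 3520
Ratio = 3520 / 352 = 10.0

10.0


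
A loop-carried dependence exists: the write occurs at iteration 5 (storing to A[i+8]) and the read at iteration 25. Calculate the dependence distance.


Distance = read iteration - write iteration
= 25 - 5 = 20

20


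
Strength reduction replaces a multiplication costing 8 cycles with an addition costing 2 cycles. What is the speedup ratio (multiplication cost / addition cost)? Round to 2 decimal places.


Ratio = mult_cost / add_cost = 8 / 2 = 4.0

4.0


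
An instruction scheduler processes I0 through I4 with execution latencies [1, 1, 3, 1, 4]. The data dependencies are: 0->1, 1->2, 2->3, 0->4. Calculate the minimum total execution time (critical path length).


Compute longest path through dependency graph: dist(Ik) = max over predecessors of dist + latency(Ik).
dist(I0) = latency 1 = 1
dist(I1) = dist(I0) + 1 = 1 + 1 = 2
dist(I2) = dist(I1) + 3 = 2 + 3 = 5
dist(I3) = dist(I2) + 1 = 5 + 1 = 6
dist(I4) = dist(I0) + 4 = 1 + 4 = 5
Critical path = max dist = 6

6


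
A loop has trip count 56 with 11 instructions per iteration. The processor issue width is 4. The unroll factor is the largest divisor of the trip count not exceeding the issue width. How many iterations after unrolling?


Largest divisor of 56 <= 4 is 4
New iterations = 56 / 4 = 14

14


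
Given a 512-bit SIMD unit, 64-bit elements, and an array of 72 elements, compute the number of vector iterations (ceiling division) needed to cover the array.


Width = 512 / 64 = 8 elements per vector op
Iterations = ceil(72 / 8) = 9

9


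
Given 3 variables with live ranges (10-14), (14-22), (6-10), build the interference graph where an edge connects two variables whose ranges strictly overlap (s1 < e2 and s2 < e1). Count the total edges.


Check all pairs for overlapping intervals.
Two intervals (s1,e1) and (s2,e2) overlap if s1 < e2 and s2 < e1.
v0 (10-14) vs v1..v2: overlaps none -> 0
v1 (14-22) vs v2: overlaps none -> 0
Total overlapping pairs = 0 + 0 = 0

0


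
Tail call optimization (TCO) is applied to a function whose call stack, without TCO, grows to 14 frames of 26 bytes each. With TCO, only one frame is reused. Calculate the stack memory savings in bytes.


Without TCO: 14 * 26 = 364 bytes
With TCO: reuse 1 frame = 26 bytes
Savings = 364 - 26 = 338

338


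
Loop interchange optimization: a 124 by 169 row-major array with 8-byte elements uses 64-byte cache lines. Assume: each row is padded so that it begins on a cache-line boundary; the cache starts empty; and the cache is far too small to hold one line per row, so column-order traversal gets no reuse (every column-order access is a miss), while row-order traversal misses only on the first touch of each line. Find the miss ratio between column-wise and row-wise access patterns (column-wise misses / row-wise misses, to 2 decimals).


Each row occupies 169 * 8 = 1352 bytes and starts on a line boundary, so it spans ceil(1352 / 64) = 22 cache lines.
Row-major traversal misses (one per line touched): 124 * ceil(169 * 8 / 64) = 2728
Column-major traversal misses (no reuse, every access misses): 124 * 169 = 20956
Ratio = 20956 / 2728 = 7.68

7.68


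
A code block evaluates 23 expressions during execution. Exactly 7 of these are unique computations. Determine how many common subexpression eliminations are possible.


CSE count = total expressions - unique expressions
= 23 - 7 = 16

16


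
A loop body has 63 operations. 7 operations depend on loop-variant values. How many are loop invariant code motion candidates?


Invariant candidates = total - loop-dependent
= 63 - 7 = 56

56


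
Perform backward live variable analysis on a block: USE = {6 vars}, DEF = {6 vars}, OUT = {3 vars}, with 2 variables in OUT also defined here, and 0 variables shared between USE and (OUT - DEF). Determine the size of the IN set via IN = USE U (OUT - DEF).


OUT - DEF: 3 - 2 = 1
|IN| = |USE| + |OUT - DEF| - |USE ∩ (OUT - DEF)| = 6 + 1 - 0 = 7

7


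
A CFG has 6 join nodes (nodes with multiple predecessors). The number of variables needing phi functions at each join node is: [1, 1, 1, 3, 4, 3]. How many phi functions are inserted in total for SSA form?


Total phi functions = sum of phi functions at each join node
= 1 + 1 + 1 + 3 + 4 + 3 = 13

13


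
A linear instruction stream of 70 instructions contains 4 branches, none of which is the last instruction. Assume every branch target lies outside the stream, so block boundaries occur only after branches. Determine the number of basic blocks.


With no in-sequence branch targets, the leaders are the first instruction plus the instruction after each branch.
Number of basic blocks = branches + 1
= 4 + 1 = 5

5


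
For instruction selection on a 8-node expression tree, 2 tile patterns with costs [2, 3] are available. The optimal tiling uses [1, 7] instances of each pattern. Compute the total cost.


Total cost = sum(count_i * cost_i)
= 1*2 + 7*3
= 23

23


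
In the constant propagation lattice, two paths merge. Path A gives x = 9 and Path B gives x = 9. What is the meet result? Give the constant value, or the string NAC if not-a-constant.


Meet operation: if both paths give the same constant, result is that constant; if they differ, result is NAC (not-a-constant).
Path A: 9, Path B: 9 -> equal
Result: constant -> 9

9


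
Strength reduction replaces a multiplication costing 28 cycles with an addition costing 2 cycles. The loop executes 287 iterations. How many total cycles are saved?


Per-iteration saving = 28 - 2 = 26
Total saved = 287 * 26 = 7462

7462


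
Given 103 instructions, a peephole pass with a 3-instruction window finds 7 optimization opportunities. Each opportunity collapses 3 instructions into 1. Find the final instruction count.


Each match removes 2 instructions.
Total removed = 7 * 2 = 14
Remaining = 103 - 14 = 89

89


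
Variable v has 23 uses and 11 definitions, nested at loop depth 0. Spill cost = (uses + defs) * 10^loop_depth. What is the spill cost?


uses + defs = 23 + 11 = 34
10^0 = 1
Spill cost = 34 * 1 = 34

34


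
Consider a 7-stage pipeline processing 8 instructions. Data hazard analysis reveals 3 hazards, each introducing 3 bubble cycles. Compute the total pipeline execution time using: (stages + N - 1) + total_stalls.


Base cycles = 7 + 8 - 1 = 14
Total stalls = 3 * 3 = 9
Total = 14 + 9 = 23

23


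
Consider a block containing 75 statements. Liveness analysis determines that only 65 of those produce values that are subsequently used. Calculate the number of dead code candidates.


Dead code = total statements - live definitions
= 75 - 65 = 10

10


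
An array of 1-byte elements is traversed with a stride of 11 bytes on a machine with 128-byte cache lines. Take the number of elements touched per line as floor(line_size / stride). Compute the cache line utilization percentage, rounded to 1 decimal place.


Elements per cache line = floor(128 / 11) = 11
Bytes used = 11 * 1 = 11
Utilization = 11 / 128 * 100 = 8.6%

8.6


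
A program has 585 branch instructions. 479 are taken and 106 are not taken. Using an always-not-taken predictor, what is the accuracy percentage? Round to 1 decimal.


Predictor: always-not-taken
Correct predictions = 106
Accuracy = 106 / 585 * 100 = 18.1%

18.1


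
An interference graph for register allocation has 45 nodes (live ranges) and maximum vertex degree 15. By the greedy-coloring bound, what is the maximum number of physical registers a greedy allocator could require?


Greedy coloring never needs more than (max_degree + 1) colors: when coloring a vertex, at most max_degree neighbors are already colored.
Upper bound = 15 + 1 = 16

16


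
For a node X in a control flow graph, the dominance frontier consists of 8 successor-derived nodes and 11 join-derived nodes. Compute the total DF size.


DF(X) = direct successor contributions + join point contributions
= 8 + 11 = 19

19


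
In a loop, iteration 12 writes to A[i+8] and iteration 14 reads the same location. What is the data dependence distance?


Distance = read iteration - write iteration
= 14 - 12 = 2

2


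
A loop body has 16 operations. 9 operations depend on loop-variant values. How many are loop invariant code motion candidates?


Invariant candidates = total - loop-dependent
= 16 - 9 = 7

7


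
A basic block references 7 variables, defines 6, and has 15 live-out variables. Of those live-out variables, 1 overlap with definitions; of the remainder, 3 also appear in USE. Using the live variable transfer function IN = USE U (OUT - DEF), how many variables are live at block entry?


OUT - DEF: 15 - 1 = 14
|IN| = |USE| + |OUT - DEF| - |USE ∩ (OUT - DEF)| = 7 + 14 - 3 = 18

18


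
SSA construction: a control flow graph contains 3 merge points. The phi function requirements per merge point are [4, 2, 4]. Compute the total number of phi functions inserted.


Total phi functions = sum of phi functions at each join node
= 4 + 2 + 4 = 10

10


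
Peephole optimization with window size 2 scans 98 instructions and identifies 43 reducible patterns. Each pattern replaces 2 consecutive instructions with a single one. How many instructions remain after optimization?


Each match removes 1 instructions.
Total removed = 43 * 1 = 43
Remaining = 98 - 43 = 55

55


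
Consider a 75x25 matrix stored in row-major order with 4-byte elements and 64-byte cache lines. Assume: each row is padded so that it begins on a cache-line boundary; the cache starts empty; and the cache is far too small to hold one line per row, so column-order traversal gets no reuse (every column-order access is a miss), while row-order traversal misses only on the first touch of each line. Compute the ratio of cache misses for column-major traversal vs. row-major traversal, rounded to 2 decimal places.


Each row occupies 25 * 4 = 100 bytes and starts on a line boundary, so it spans ceil(100 / 64) = 2 cache lines.
Row-major traversal misses (one per line touched): 75 * ceil(25 * 4 / 64) = 150
Column-major traversal misses (no reuse, every access misses): 75 * 25 = 1875
Ratio = 1875 / 150 = 12.5

12.5


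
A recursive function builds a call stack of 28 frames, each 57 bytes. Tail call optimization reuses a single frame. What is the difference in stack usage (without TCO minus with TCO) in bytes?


Without TCO: 28 * 57 = 1596 bytes
With TCO: reuse 1 frame = 57 bytes
Savings = 1596 - 57 = 1539

1539


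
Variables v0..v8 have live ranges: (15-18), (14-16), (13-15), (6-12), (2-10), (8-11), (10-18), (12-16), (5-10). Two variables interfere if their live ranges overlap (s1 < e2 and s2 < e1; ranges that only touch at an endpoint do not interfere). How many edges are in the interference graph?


Check all pairs for overlapping intervals.
Two intervals (s1,e1) and (s2,e2) overlap if s1 < e2 and s2 < e1.
v0 (15-18) vs v1..v8: overlaps v1, v6, v7 -> 3
v1 (14-16) vs v2..v8: overlaps v2, v6, v7 -> 3
v2 (13-15) vs v3..v8: overlaps v6, v7 -> 2
v3 (6-12) vs v4..v8: overlaps v4, v5, v6, v8 -> 4
v4 (2-10) vs v5..v8: overlaps v5, v8 -> 2
v5 (8-11) vs v6..v8: overlaps v6, v8 -> 2
v6 (10-18) vs v7..v8: overlaps v7 -> 1
v7 (12-16) vs v8: overlaps none -> 0
Total overlapping pairs = 3 + 3 + 2 + 4 + 2 + 2 + 1 + 0 = 17

17


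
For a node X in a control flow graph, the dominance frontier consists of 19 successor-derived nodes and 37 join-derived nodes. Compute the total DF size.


DF(X) = direct successor contributions + join point contributions
= 19 + 37 = 56

56


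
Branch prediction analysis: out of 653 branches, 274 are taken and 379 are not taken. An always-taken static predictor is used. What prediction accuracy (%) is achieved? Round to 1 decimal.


Predictor: always-taken
Correct predictions = 274
Accuracy = 274 / 653 * 100 = 42.0%

42.0


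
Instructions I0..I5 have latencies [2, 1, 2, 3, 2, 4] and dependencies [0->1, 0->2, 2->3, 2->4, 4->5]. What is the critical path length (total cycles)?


Compute longest path through dependency graph: dist(Ik) = max over predecessors of dist + latency(Ik).
dist(I0) = latency 2 = 2
dist(I1) = dist(I0) + 1 = 2 + 1 = 3
dist(I2) = dist(I0) + 2 = 2 + 2 = 4
dist(I3) = dist(I2) + 3 = 4 + 3 = 7
dist(I4) = dist(I2) + 2 = 4 + 2 = 6
dist(I5) = dist(I4) + 4 = 6 + 4 = 10
Critical path = max dist = 10

10


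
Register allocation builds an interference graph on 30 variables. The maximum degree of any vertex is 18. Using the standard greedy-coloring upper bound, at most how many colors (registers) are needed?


Greedy coloring never needs more than (max_degree + 1) colors: when coloring a vertex, at most max_degree neighbors are already colored.
Upper bound = 18 + 1 = 19

19


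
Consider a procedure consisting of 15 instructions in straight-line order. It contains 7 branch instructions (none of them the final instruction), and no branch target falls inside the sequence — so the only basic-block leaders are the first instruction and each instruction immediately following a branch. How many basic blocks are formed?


With no in-sequence branch targets, the leaders are the first instruction plus the instruction after each branch.
Number of basic blocks = branches + 1
= 7 + 1 = 8

8
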